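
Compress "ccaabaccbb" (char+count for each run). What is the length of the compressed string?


Input: ccaabaccbb
Runs:
  'c' x 2 => "c2"
  'a' x 2 => "a2"
  'b' x 1 => "b1"
  'a' x 1 => "a1"
  'c' x 2 => "c2"
  'b' x 2 => "b2"
Compressed: "c2a2b1a1c2b2"
Compressed length: 12

12


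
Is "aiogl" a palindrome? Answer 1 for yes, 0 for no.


Input: aiogl
Reversed: lgoia
  Compare pos 0 ('a') with pos 4 ('l'): MISMATCH
  Compare pos 1 ('i') with pos 3 ('g'): MISMATCH
Result: not a palindrome

0


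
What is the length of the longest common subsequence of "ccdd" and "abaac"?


LCS of "ccdd" and "abaac"
DP table:
           a    b    a    a    c
      0    0    0    0    0    0
  c   0    0    0    0    0    1
  c   0    0    0    0    0    1
  d   0    0    0    0    0    1
  d   0    0    0    0    0    1
LCS length = dp[4][5] = 1

1


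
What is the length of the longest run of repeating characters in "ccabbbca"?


Input: "ccabbbca"
Scanning for longest run:
  Position 1 ('c'): continues run of 'c', length=2
  Position 2 ('a'): new char, reset run to 1
  Position 3 ('b'): new char, reset run to 1
  Position 4 ('b'): continues run of 'b', length=2
  Position 5 ('b'): continues run of 'b', length=3
  Position 6 ('c'): new char, reset run to 1
  Position 7 ('a'): new char, reset run to 1
Longest run: 'b' with length 3

3


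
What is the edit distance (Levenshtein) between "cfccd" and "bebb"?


Computing edit distance: "cfccd" -> "bebb"
DP table:
           b    e    b    b
      0    1    2    3    4
  c   1    1    2    3    4
  f   2    2    2    3    4
  c   3    3    3    3    4
  c   4    4    4    4    4
  d   5    5    5    5    5
Edit distance = dp[5][4] = 5

5


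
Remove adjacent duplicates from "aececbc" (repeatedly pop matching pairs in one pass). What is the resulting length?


Input: aececbc
Stack-based adjacent duplicate removal:
  Read 'a': push. Stack: a
  Read 'e': push. Stack: ae
  Read 'c': push. Stack: aec
  Read 'e': push. Stack: aece
  Read 'c': push. Stack: aecec
  Read 'b': push. Stack: aececb
  Read 'c': push. Stack: aececbc
Final stack: "aececbc" (length 7)

7


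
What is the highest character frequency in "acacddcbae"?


Input: acacddcbae
Character counts:
  'a': 3
  'b': 1
  'c': 3
  'd': 2
  'e': 1
Maximum frequency: 3

3


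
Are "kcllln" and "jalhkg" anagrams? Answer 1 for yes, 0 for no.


Strings: "kcllln", "jalhkg"
Sorted first:  ckllln
Sorted second: aghjkl
Differ at position 0: 'c' vs 'a' => not anagrams

0


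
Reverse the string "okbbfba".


Input: okbbfba
Reading characters right to left:
  Position 6: 'a'
  Position 5: 'b'
  Position 4: 'f'
  Position 3: 'b'
  Position 2: 'b'
  Position 1: 'k'
  Position 0: 'o'
Reversed: abfbbko

abfbbko


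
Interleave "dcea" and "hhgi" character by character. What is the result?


Interleaving "dcea" and "hhgi":
  Position 0: 'd' from first, 'h' from second => "dh"
  Position 1: 'c' from first, 'h' from second => "ch"
  Position 2: 'e' from first, 'g' from second => "eg"
  Position 3: 'a' from first, 'i' from second => "ai"
Result: dhchegai

dhchegai


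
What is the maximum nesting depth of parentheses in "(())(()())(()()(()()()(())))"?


Input: "(())(()())(()()(()()()(())))"
Tracking depth:
  Position 0 '(': depth becomes 1
  Position 1 '(': depth becomes 2
  Position 2 ')': depth becomes 1
  Position 3 ')': depth becomes 0
  Position 4 '(': depth becomes 1
  Position 5 '(': depth becomes 2
  Position 6 ')': depth becomes 1
  Position 7 '(': depth becomes 2
  Position 8 ')': depth becomes 1
  Position 9 ')': depth becomes 0
  Position 10 '(': depth becomes 1
  Position 11 '(': depth becomes 2
  Position 12 ')': depth becomes 1
  Position 13 '(': depth becomes 2
  Position 14 ')': depth becomes 1
  Position 15 '(': depth becomes 2
  Position 16 '(': depth becomes 3
  Position 17 ')': depth becomes 2
  Position 18 '(': depth becomes 3
  Position 19 ')': depth becomes 2
  Position 20 '(': depth becomes 3
  Position 21 ')': depth becomes 2
  Position 22 '(': depth becomes 3
  Position 23 '(': depth becomes 4
  Position 24 ')': depth becomes 3
  Position 25 ')': depth becomes 2
  Position 26 ')': depth becomes 1
  Position 27 ')': depth becomes 0
Maximum depth reached: 4

4


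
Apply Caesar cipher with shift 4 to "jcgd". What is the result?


Caesar cipher: shift "jcgd" by 4
  'j' (pos 9) + 4 = pos 13 = 'n'
  'c' (pos 2) + 4 = pos 6 = 'g'
  'g' (pos 6) + 4 = pos 10 = 'k'
  'd' (pos 3) + 4 = pos 7 = 'h'
Result: ngkh

ngkh


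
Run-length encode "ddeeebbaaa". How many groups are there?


Input: ddeeebbaaa
Scanning for consecutive runs:
  Group 1: 'd' x 2 (positions 0-1)
  Group 2: 'e' x 3 (positions 2-4)
  Group 3: 'b' x 2 (positions 5-6)
  Group 4: 'a' x 3 (positions 7-9)
Total groups: 4

4


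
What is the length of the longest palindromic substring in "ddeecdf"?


Input: "ddeecdf"
Checking substrings for palindromes:
  [0:2] "dd" (len 2) => palindrome
  [2:4] "ee" (len 2) => palindrome
Longest palindromic substring: "dd" with length 2

2


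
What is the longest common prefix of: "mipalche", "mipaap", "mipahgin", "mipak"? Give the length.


Words: mipalche, mipaap, mipahgin, mipak
  Position 0: all 'm' => match
  Position 1: all 'i' => match
  Position 2: all 'p' => match
  Position 3: all 'a' => match
  Position 4: ('l', 'a', 'h', 'k') => mismatch, stop
LCP = "mipa" (length 4)

4


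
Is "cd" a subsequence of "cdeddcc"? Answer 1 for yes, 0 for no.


Check if "cd" is a subsequence of "cdeddcc"
Greedy scan:
  Position 0 ('c'): matches sub[0] = 'c'
  Position 1 ('d'): matches sub[1] = 'd'
  Position 2 ('e'): no match needed
  Position 3 ('d'): no match needed
  Position 4 ('d'): no match needed
  Position 5 ('c'): no match needed
  Position 6 ('c'): no match needed
All 2 characters matched => is a subsequence

1


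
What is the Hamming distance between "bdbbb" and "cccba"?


Comparing "bdbbb" and "cccba" position by position:
  Position 0: 'b' vs 'c' => differ
  Position 1: 'd' vs 'c' => differ
  Position 2: 'b' vs 'c' => differ
  Position 3: 'b' vs 'b' => same
  Position 4: 'b' vs 'a' => differ
Total differences (Hamming distance): 4

4


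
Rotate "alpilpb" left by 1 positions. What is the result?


Input: "alpilpb", rotate left by 1
First 1 characters: "a"
Remaining characters: "lpilpb"
Concatenate remaining + first: "lpilpb" + "a" = "lpilpba"

lpilpba


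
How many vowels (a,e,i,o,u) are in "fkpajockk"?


Input: fkpajockk
Checking each character:
  'f' at position 0: consonant
  'k' at position 1: consonant
  'p' at position 2: consonant
  'a' at position 3: vowel (running total: 1)
  'j' at position 4: consonant
  'o' at position 5: vowel (running total: 2)
  'c' at position 6: consonant
  'k' at position 7: consonant
  'k' at position 8: consonant
Total vowels: 2

2


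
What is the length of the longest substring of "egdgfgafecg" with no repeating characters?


Input: "egdgfgafecg"
Sliding window (track last position of each char):
  Position 0 ('e'): window [0,0] length 1 -- new best
  Position 1 ('g'): window [0,1] length 2 -- new best
  Position 2 ('d'): window [0,2] length 3 -- new best
  Position 3 ('g'): repeat (last at 1), move window start to 2
  Position 3 ('g'): window [2,3] length 2
  Position 4 ('f'): window [2,4] length 3
  Position 5 ('g'): repeat (last at 3), move window start to 4
  Position 5 ('g'): window [4,5] length 2
  Position 6 ('a'): window [4,6] length 3
  Position 7 ('f'): repeat (last at 4), move window start to 5
  Position 7 ('f'): window [5,7] length 3
  Position 8 ('e'): window [5,8] length 4 -- new best
  Position 9 ('c'): window [5,9] length 5 -- new best
  Position 10 ('g'): repeat (last at 5), move window start to 6
  Position 10 ('g'): window [6,10] length 5
Longest substring with no repeats: "gafec" with length 5

5


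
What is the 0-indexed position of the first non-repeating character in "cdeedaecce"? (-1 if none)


Input: cdeedaecce
Character frequencies:
  'a': 1
  'c': 3
  'd': 2
  'e': 4
Scanning left to right for freq == 1:
  Position 0 ('c'): freq=3, skip
  Position 1 ('d'): freq=2, skip
  Position 2 ('e'): freq=4, skip
  Position 3 ('e'): freq=4, skip
  Position 4 ('d'): freq=2, skip
  Position 5 ('a'): unique! => answer = 5

5


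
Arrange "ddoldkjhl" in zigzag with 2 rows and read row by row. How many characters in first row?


Zigzag "ddoldkjhl" into 2 rows:
Placing characters:
  'd' => row 0
  'd' => row 1
  'o' => row 0
  'l' => row 1
  'd' => row 0
  'k' => row 1
  'j' => row 0
  'h' => row 1
  'l' => row 0
Rows:
  Row 0: "dodjl"
  Row 1: "dlkh"
First row length: 5

5


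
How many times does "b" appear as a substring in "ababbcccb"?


Searching for "b" in "ababbcccb"
Scanning each position:
  Position 0: "a" => no
  Position 1: "b" => MATCH
  Position 2: "a" => no
  Position 3: "b" => MATCH
  Position 4: "b" => MATCH
  Position 5: "c" => no
  Position 6: "c" => no
  Position 7: "c" => no
  Position 8: "b" => MATCH
Total occurrences: 4

4


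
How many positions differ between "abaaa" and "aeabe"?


Comparing "abaaa" and "aeabe" position by position:
  Position 0: 'a' vs 'a' => same
  Position 1: 'b' vs 'e' => DIFFER
  Position 2: 'a' vs 'a' => same
  Position 3: 'a' vs 'b' => DIFFER
  Position 4: 'a' vs 'e' => DIFFER
Positions that differ: 3

3


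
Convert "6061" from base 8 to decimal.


Input: "6061" in base 8
Positional expansion:
  Digit '6' (value 6) x 8^3 = 3072
  Digit '0' (value 0) x 8^2 = 0
  Digit '6' (value 6) x 8^1 = 48
  Digit '1' (value 1) x 8^0 = 1
Sum = 3121

3121


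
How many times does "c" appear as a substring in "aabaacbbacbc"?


Searching for "c" in "aabaacbbacbc"
Scanning each position:
  Position 0: "a" => no
  Position 1: "a" => no
  Position 2: "b" => no
  Position 3: "a" => no
  Position 4: "a" => no
  Position 5: "c" => MATCH
  Position 6: "b" => no
  Position 7: "b" => no
  Position 8: "a" => no
  Position 9: "c" => MATCH
  Position 10: "b" => no
  Position 11: "c" => MATCH
Total occurrences: 3

3


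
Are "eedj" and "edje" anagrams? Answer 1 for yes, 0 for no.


Strings: "eedj", "edje"
Sorted first:  deej
Sorted second: deej
Sorted forms match => anagrams

1


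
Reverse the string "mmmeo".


Input: mmmeo
Reading characters right to left:
  Position 4: 'o'
  Position 3: 'e'
  Position 2: 'm'
  Position 1: 'm'
  Position 0: 'm'
Reversed: oemmm

oemmm


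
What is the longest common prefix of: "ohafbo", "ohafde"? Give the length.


Words: ohafbo, ohafde
  Position 0: all 'o' => match
  Position 1: all 'h' => match
  Position 2: all 'a' => match
  Position 3: all 'f' => match
  Position 4: ('b', 'd') => mismatch, stop
LCP = "ohaf" (length 4)

4


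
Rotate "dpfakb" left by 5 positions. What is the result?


Input: "dpfakb", rotate left by 5
First 5 characters: "dpfak"
Remaining characters: "b"
Concatenate remaining + first: "b" + "dpfak" = "bdpfak"

bdpfak


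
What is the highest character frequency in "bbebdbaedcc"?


Input: bbebdbaedcc
Character counts:
  'a': 1
  'b': 4
  'c': 2
  'd': 2
  'e': 2
Maximum frequency: 4

4


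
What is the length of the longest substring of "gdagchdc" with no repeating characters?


Input: "gdagchdc"
Sliding window (track last position of each char):
  Position 0 ('g'): window [0,0] length 1 -- new best
  Position 1 ('d'): window [0,1] length 2 -- new best
  Position 2 ('a'): window [0,2] length 3 -- new best
  Position 3 ('g'): repeat (last at 0), move window start to 1
  Position 3 ('g'): window [1,3] length 3
  Position 4 ('c'): window [1,4] length 4 -- new best
  Position 5 ('h'): window [1,5] length 5 -- new best
  Position 6 ('d'): repeat (last at 1), move window start to 2
  Position 6 ('d'): window [2,6] length 5
  Position 7 ('c'): repeat (last at 4), move window start to 5
  Position 7 ('c'): window [5,7] length 3
Longest substring with no repeats: "dagch" with length 5

5


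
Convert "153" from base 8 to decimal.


Input: "153" in base 8
Positional expansion:
  Digit '1' (value 1) x 8^2 = 64
  Digit '5' (value 5) x 8^1 = 40
  Digit '3' (value 3) x 8^0 = 3
Sum = 107

107


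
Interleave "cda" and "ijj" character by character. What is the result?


Interleaving "cda" and "ijj":
  Position 0: 'c' from first, 'i' from second => "ci"
  Position 1: 'd' from first, 'j' from second => "dj"
  Position 2: 'a' from first, 'j' from second => "aj"
Result: cidjaj

cidjaj


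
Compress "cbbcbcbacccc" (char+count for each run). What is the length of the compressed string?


Input: cbbcbcbacccc
Runs:
  'c' x 1 => "c1"
  'b' x 2 => "b2"
  'c' x 1 => "c1"
  'b' x 1 => "b1"
  'c' x 1 => "c1"
  'b' x 1 => "b1"
  'a' x 1 => "a1"
  'c' x 4 => "c4"
Compressed: "c1b2c1b1c1b1a1c4"
Compressed length: 16

16


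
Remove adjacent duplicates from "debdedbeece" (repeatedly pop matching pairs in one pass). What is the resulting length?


Input: debdedbeece
Stack-based adjacent duplicate removal:
  Read 'd': push. Stack: d
  Read 'e': push. Stack: de
  Read 'b': push. Stack: deb
  Read 'd': push. Stack: debd
  Read 'e': push. Stack: debde
  Read 'd': push. Stack: debded
  Read 'b': push. Stack: debdedb
  Read 'e': push. Stack: debdedbe
  Read 'e': matches stack top 'e' => pop. Stack: debdedb
  Read 'c': push. Stack: debdedbc
  Read 'e': push. Stack: debdedbce
Final stack: "debdedbce" (length 9)

9


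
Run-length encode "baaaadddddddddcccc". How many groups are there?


Input: baaaadddddddddcccc
Scanning for consecutive runs:
  Group 1: 'b' x 1 (positions 0-0)
  Group 2: 'a' x 4 (positions 1-4)
  Group 3: 'd' x 9 (positions 5-13)
  Group 4: 'c' x 4 (positions 14-17)
Total groups: 4

4


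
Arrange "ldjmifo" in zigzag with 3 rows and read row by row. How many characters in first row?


Zigzag "ldjmifo" into 3 rows:
Placing characters:
  'l' => row 0
  'd' => row 1
  'j' => row 2
  'm' => row 1
  'i' => row 0
  'f' => row 1
  'o' => row 2
Rows:
  Row 0: "li"
  Row 1: "dmf"
  Row 2: "jo"
First row length: 2

2


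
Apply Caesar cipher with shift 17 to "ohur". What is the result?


Caesar cipher: shift "ohur" by 17
  'o' (pos 14) + 17 = pos 5 = 'f'
  'h' (pos 7) + 17 = pos 24 = 'y'
  'u' (pos 20) + 17 = pos 11 = 'l'
  'r' (pos 17) + 17 = pos 8 = 'i'
Result: fyli

fyli


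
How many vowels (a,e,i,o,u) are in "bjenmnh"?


Input: bjenmnh
Checking each character:
  'b' at position 0: consonant
  'j' at position 1: consonant
  'e' at position 2: vowel (running total: 1)
  'n' at position 3: consonant
  'm' at position 4: consonant
  'n' at position 5: consonant
  'h' at position 6: consonant
Total vowels: 1

1


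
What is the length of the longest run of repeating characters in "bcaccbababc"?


Input: "bcaccbababc"
Scanning for longest run:
  Position 1 ('c'): new char, reset run to 1
  Position 2 ('a'): new char, reset run to 1
  Position 3 ('c'): new char, reset run to 1
  Position 4 ('c'): continues run of 'c', length=2
  Position 5 ('b'): new char, reset run to 1
  Position 6 ('a'): new char, reset run to 1
  Position 7 ('b'): new char, reset run to 1
  Position 8 ('a'): new char, reset run to 1
  Position 9 ('b'): new char, reset run to 1
  Position 10 ('c'): new char, reset run to 1
Longest run: 'c' with length 2

2


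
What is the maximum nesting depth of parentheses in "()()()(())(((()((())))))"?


Input: "()()()(())(((()((())))))"
Tracking depth:
  Position 0 '(': depth becomes 1
  Position 1 ')': depth becomes 0
  Position 2 '(': depth becomes 1
  Position 3 ')': depth becomes 0
  Position 4 '(': depth becomes 1
  Position 5 ')': depth becomes 0
  Position 6 '(': depth becomes 1
  Position 7 '(': depth becomes 2
  Position 8 ')': depth becomes 1
  Position 9 ')': depth becomes 0
  Position 10 '(': depth becomes 1
  Position 11 '(': depth becomes 2
  Position 12 '(': depth becomes 3
  Position 13 '(': depth becomes 4
  Position 14 ')': depth becomes 3
  Position 15 '(': depth becomes 4
  Position 16 '(': depth becomes 5
  Position 17 '(': depth becomes 6
  Position 18 ')': depth becomes 5
  Position 19 ')': depth becomes 4
  Position 20 ')': depth becomes 3
  Position 21 ')': depth becomes 2
  Position 22 ')': depth becomes 1
  Position 23 ')': depth becomes 0
Maximum depth reached: 6

6


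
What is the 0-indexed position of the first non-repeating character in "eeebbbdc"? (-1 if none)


Input: eeebbbdc
Character frequencies:
  'b': 3
  'c': 1
  'd': 1
  'e': 3
Scanning left to right for freq == 1:
  Position 0 ('e'): freq=3, skip
  Position 1 ('e'): freq=3, skip
  Position 2 ('e'): freq=3, skip
  Position 3 ('b'): freq=3, skip
  Position 4 ('b'): freq=3, skip
  Position 5 ('b'): freq=3, skip
  Position 6 ('d'): unique! => answer = 6

6


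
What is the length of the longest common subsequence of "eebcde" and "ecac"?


LCS of "eebcde" and "ecac"
DP table:
           e    c    a    c
      0    0    0    0    0
  e   0    1    1    1    1
  e   0    1    1    1    1
  b   0    1    1    1    1
  c   0    1    2    2    2
  d   0    1    2    2    2
  e   0    1    2    2    2
LCS length = dp[6][4] = 2

2


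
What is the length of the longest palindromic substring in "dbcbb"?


Input: "dbcbb"
Checking substrings for palindromes:
  [1:4] "bcb" (len 3) => palindrome
  [3:5] "bb" (len 2) => palindrome
Longest palindromic substring: "bcb" with length 3

3


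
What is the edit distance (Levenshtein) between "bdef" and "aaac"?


Computing edit distance: "bdef" -> "aaac"
DP table:
           a    a    a    c
      0    1    2    3    4
  b   1    1    2    3    4
  d   2    2    2    3    4
  e   3    3    3    3    4
  f   4    4    4    4    4
Edit distance = dp[4][4] = 4

4


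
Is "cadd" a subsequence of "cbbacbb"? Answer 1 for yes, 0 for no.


Check if "cadd" is a subsequence of "cbbacbb"
Greedy scan:
  Position 0 ('c'): matches sub[0] = 'c'
  Position 1 ('b'): no match needed
  Position 2 ('b'): no match needed
  Position 3 ('a'): matches sub[1] = 'a'
  Position 4 ('c'): no match needed
  Position 5 ('b'): no match needed
  Position 6 ('b'): no match needed
Only matched 2/4 characters => not a subsequence

0


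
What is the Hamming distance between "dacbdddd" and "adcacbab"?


Comparing "dacbdddd" and "adcacbab" position by position:
  Position 0: 'd' vs 'a' => differ
  Position 1: 'a' vs 'd' => differ
  Position 2: 'c' vs 'c' => same
  Position 3: 'b' vs 'a' => differ
  Position 4: 'd' vs 'c' => differ
  Position 5: 'd' vs 'b' => differ
  Position 6: 'd' vs 'a' => differ
  Position 7: 'd' vs 'b' => differ
Total differences (Hamming distance): 7

7


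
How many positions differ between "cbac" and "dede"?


Comparing "cbac" and "dede" position by position:
  Position 0: 'c' vs 'd' => DIFFER
  Position 1: 'b' vs 'e' => DIFFER
  Position 2: 'a' vs 'd' => DIFFER
  Position 3: 'c' vs 'e' => DIFFER
Positions that differ: 4

4


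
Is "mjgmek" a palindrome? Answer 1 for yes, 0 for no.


Input: mjgmek
Reversed: kemgjm
  Compare pos 0 ('m') with pos 5 ('k'): MISMATCH
  Compare pos 1 ('j') with pos 4 ('e'): MISMATCH
  Compare pos 2 ('g') with pos 3 ('m'): MISMATCH
Result: not a palindrome

0


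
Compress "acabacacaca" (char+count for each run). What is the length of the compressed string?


Input: acabacacaca
Runs:
  'a' x 1 => "a1"
  'c' x 1 => "c1"
  'a' x 1 => "a1"
  'b' x 1 => "b1"
  'a' x 1 => "a1"
  'c' x 1 => "c1"
  'a' x 1 => "a1"
  'c' x 1 => "c1"
  'a' x 1 => "a1"
  'c' x 1 => "c1"
  'a' x 1 => "a1"
Compressed: "a1c1a1b1a1c1a1c1a1c1a1"
Compressed length: 22

22


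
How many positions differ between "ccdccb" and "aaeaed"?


Comparing "ccdccb" and "aaeaed" position by position:
  Position 0: 'c' vs 'a' => DIFFER
  Position 1: 'c' vs 'a' => DIFFER
  Position 2: 'd' vs 'e' => DIFFER
  Position 3: 'c' vs 'a' => DIFFER
  Position 4: 'c' vs 'e' => DIFFER
  Position 5: 'b' vs 'd' => DIFFER
Positions that differ: 6

6


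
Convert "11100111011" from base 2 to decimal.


Input: "11100111011" in base 2
Positional expansion:
  Digit '1' (value 1) x 2^10 = 1024
  Digit '1' (value 1) x 2^9 = 512
  Digit '1' (value 1) x 2^8 = 256
  Digit '0' (value 0) x 2^7 = 0
  Digit '0' (value 0) x 2^6 = 0
  Digit '1' (value 1) x 2^5 = 32
  Digit '1' (value 1) x 2^4 = 16
  Digit '1' (value 1) x 2^3 = 8
  Digit '0' (value 0) x 2^2 = 0
  Digit '1' (value 1) x 2^1 = 2
  Digit '1' (value 1) x 2^0 = 1
Sum = 1851

1851


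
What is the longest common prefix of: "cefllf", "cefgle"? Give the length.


Words: cefllf, cefgle
  Position 0: all 'c' => match
  Position 1: all 'e' => match
  Position 2: all 'f' => match
  Position 3: ('l', 'g') => mismatch, stop
LCP = "cef" (length 3)

3


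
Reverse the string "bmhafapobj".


Input: bmhafapobj
Reading characters right to left:
  Position 9: 'j'
  Position 8: 'b'
  Position 7: 'o'
  Position 6: 'p'
  Position 5: 'a'
  Position 4: 'f'
  Position 3: 'a'
  Position 2: 'h'
  Position 1: 'm'
  Position 0: 'b'
Reversed: jbopafahmb

jbopafahmb


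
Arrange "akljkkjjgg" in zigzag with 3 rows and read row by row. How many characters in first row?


Zigzag "akljkkjjgg" into 3 rows:
Placing characters:
  'a' => row 0
  'k' => row 1
  'l' => row 2
  'j' => row 1
  'k' => row 0
  'k' => row 1
  'j' => row 2
  'j' => row 1
  'g' => row 0
  'g' => row 1
Rows:
  Row 0: "akg"
  Row 1: "kjkjg"
  Row 2: "lj"
First row length: 3

3


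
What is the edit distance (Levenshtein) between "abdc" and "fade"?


Computing edit distance: "abdc" -> "fade"
DP table:
           f    a    d    e
      0    1    2    3    4
  a   1    1    1    2    3
  b   2    2    2    2    3
  d   3    3    3    2    3
  c   4    4    4    3    3
Edit distance = dp[4][4] = 3

3


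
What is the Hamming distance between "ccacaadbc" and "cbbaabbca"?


Comparing "ccacaadbc" and "cbbaabbca" position by position:
  Position 0: 'c' vs 'c' => same
  Position 1: 'c' vs 'b' => differ
  Position 2: 'a' vs 'b' => differ
  Position 3: 'c' vs 'a' => differ
  Position 4: 'a' vs 'a' => same
  Position 5: 'a' vs 'b' => differ
  Position 6: 'd' vs 'b' => differ
  Position 7: 'b' vs 'c' => differ
  Position 8: 'c' vs 'a' => differ
Total differences (Hamming distance): 7

7


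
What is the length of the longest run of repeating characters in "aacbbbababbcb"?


Input: "aacbbbababbcb"
Scanning for longest run:
  Position 1 ('a'): continues run of 'a', length=2
  Position 2 ('c'): new char, reset run to 1
  Position 3 ('b'): new char, reset run to 1
  Position 4 ('b'): continues run of 'b', length=2
  Position 5 ('b'): continues run of 'b', length=3
  Position 6 ('a'): new char, reset run to 1
  Position 7 ('b'): new char, reset run to 1
  Position 8 ('a'): new char, reset run to 1
  Position 9 ('b'): new char, reset run to 1
  Position 10 ('b'): continues run of 'b', length=2
  Position 11 ('c'): new char, reset run to 1
  Position 12 ('b'): new char, reset run to 1
Longest run: 'b' with length 3

3


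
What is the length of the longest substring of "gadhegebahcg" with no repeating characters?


Input: "gadhegebahcg"
Sliding window (track last position of each char):
  Position 0 ('g'): window [0,0] length 1 -- new best
  Position 1 ('a'): window [0,1] length 2 -- new best
  Position 2 ('d'): window [0,2] length 3 -- new best
  Position 3 ('h'): window [0,3] length 4 -- new best
  Position 4 ('e'): window [0,4] length 5 -- new best
  Position 5 ('g'): repeat (last at 0), move window start to 1
  Position 5 ('g'): window [1,5] length 5
  Position 6 ('e'): repeat (last at 4), move window start to 5
  Position 6 ('e'): window [5,6] length 2
  Position 7 ('b'): window [5,7] length 3
  Position 8 ('a'): window [5,8] length 4
  Position 9 ('h'): window [5,9] length 5
  Position 10 ('c'): window [5,10] length 6 -- new best
  Position 11 ('g'): repeat (last at 5), move window start to 6
  Position 11 ('g'): window [6,11] length 6
Longest substring with no repeats: "gebahc" with length 6

6


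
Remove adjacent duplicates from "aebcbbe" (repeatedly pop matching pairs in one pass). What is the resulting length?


Input: aebcbbe
Stack-based adjacent duplicate removal:
  Read 'a': push. Stack: a
  Read 'e': push. Stack: ae
  Read 'b': push. Stack: aeb
  Read 'c': push. Stack: aebc
  Read 'b': push. Stack: aebcb
  Read 'b': matches stack top 'b' => pop. Stack: aebc
  Read 'e': push. Stack: aebce
Final stack: "aebce" (length 5)

5


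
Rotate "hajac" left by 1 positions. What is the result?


Input: "hajac", rotate left by 1
First 1 characters: "h"
Remaining characters: "ajac"
Concatenate remaining + first: "ajac" + "h" = "ajach"

ajach


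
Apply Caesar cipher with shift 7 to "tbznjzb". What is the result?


Caesar cipher: shift "tbznjzb" by 7
  't' (pos 19) + 7 = pos 0 = 'a'
  'b' (pos 1) + 7 = pos 8 = 'i'
  'z' (pos 25) + 7 = pos 6 = 'g'
  'n' (pos 13) + 7 = pos 20 = 'u'
  'j' (pos 9) + 7 = pos 16 = 'q'
  'z' (pos 25) + 7 = pos 6 = 'g'
  'b' (pos 1) + 7 = pos 8 = 'i'
Result: aiguqgi

aiguqgi


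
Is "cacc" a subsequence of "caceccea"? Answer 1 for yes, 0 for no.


Check if "cacc" is a subsequence of "caceccea"
Greedy scan:
  Position 0 ('c'): matches sub[0] = 'c'
  Position 1 ('a'): matches sub[1] = 'a'
  Position 2 ('c'): matches sub[2] = 'c'
  Position 3 ('e'): no match needed
  Position 4 ('c'): matches sub[3] = 'c'
  Position 5 ('c'): no match needed
  Position 6 ('e'): no match needed
  Position 7 ('a'): no match needed
All 4 characters matched => is a subsequence

1


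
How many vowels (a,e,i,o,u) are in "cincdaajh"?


Input: cincdaajh
Checking each character:
  'c' at position 0: consonant
  'i' at position 1: vowel (running total: 1)
  'n' at position 2: consonant
  'c' at position 3: consonant
  'd' at position 4: consonant
  'a' at position 5: vowel (running total: 2)
  'a' at position 6: vowel (running total: 3)
  'j' at position 7: consonant
  'h' at position 8: consonant
Total vowels: 3

3


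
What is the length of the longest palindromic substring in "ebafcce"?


Input: "ebafcce"
Checking substrings for palindromes:
  [4:6] "cc" (len 2) => palindrome
Longest palindromic substring: "cc" with length 2

2


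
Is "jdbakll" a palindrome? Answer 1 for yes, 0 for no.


Input: jdbakll
Reversed: llkabdj
  Compare pos 0 ('j') with pos 6 ('l'): MISMATCH
  Compare pos 1 ('d') with pos 5 ('l'): MISMATCH
  Compare pos 2 ('b') with pos 4 ('k'): MISMATCH
Result: not a palindrome

0


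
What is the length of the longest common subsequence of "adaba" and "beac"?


LCS of "adaba" and "beac"
DP table:
           b    e    a    c
      0    0    0    0    0
  a   0    0    0    1    1
  d   0    0    0    1    1
  a   0    0    0    1    1
  b   0    1    1    1    1
  a   0    1    1    2    2
LCS length = dp[5][4] = 2

2


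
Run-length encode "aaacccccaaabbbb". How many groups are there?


Input: aaacccccaaabbbb
Scanning for consecutive runs:
  Group 1: 'a' x 3 (positions 0-2)
  Group 2: 'c' x 5 (positions 3-7)
  Group 3: 'a' x 3 (positions 8-10)
  Group 4: 'b' x 4 (positions 11-14)
Total groups: 4

4


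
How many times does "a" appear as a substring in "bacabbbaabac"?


Searching for "a" in "bacabbbaabac"
Scanning each position:
  Position 0: "b" => no
  Position 1: "a" => MATCH
  Position 2: "c" => no
  Position 3: "a" => MATCH
  Position 4: "b" => no
  Position 5: "b" => no
  Position 6: "b" => no
  Position 7: "a" => MATCH
  Position 8: "a" => MATCH
  Position 9: "b" => no
  Position 10: "a" => MATCH
  Position 11: "c" => no
Total occurrences: 5

5


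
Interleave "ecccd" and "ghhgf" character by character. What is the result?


Interleaving "ecccd" and "ghhgf":
  Position 0: 'e' from first, 'g' from second => "eg"
  Position 1: 'c' from first, 'h' from second => "ch"
  Position 2: 'c' from first, 'h' from second => "ch"
  Position 3: 'c' from first, 'g' from second => "cg"
  Position 4: 'd' from first, 'f' from second => "df"
Result: egchchcgdf

egchchcgdf


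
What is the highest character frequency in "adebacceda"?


Input: adebacceda
Character counts:
  'a': 3
  'b': 1
  'c': 2
  'd': 2
  'e': 2
Maximum frequency: 3

3


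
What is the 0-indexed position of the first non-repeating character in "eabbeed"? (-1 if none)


Input: eabbeed
Character frequencies:
  'a': 1
  'b': 2
  'd': 1
  'e': 3
Scanning left to right for freq == 1:
  Position 0 ('e'): freq=3, skip
  Position 1 ('a'): unique! => answer = 1

1


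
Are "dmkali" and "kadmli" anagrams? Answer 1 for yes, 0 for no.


Strings: "dmkali", "kadmli"
Sorted first:  adiklm
Sorted second: adiklm
Sorted forms match => anagrams

1


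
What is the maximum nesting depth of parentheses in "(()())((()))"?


Input: "(()())((()))"
Tracking depth:
  Position 0 '(': depth becomes 1
  Position 1 '(': depth becomes 2
  Position 2 ')': depth becomes 1
  Position 3 '(': depth becomes 2
  Position 4 ')': depth becomes 1
  Position 5 ')': depth becomes 0
  Position 6 '(': depth becomes 1
  Position 7 '(': depth becomes 2
  Position 8 '(': depth becomes 3
  Position 9 ')': depth becomes 2
  Position 10 ')': depth becomes 1
  Position 11 ')': depth becomes 0
Maximum depth reached: 3

3


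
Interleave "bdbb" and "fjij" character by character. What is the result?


Interleaving "bdbb" and "fjij":
  Position 0: 'b' from first, 'f' from second => "bf"
  Position 1: 'd' from first, 'j' from second => "dj"
  Position 2: 'b' from first, 'i' from second => "bi"
  Position 3: 'b' from first, 'j' from second => "bj"
Result: bfdjbibj

bfdjbibj


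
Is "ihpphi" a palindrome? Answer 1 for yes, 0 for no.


Input: ihpphi
Reversed: ihpphi
  Compare pos 0 ('i') with pos 5 ('i'): match
  Compare pos 1 ('h') with pos 4 ('h'): match
  Compare pos 2 ('p') with pos 3 ('p'): match
Result: palindrome

1


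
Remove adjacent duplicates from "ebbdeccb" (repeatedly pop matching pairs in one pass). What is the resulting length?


Input: ebbdeccb
Stack-based adjacent duplicate removal:
  Read 'e': push. Stack: e
  Read 'b': push. Stack: eb
  Read 'b': matches stack top 'b' => pop. Stack: e
  Read 'd': push. Stack: ed
  Read 'e': push. Stack: ede
  Read 'c': push. Stack: edec
  Read 'c': matches stack top 'c' => pop. Stack: ede
  Read 'b': push. Stack: edeb
Final stack: "edeb" (length 4)

4


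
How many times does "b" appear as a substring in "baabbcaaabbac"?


Searching for "b" in "baabbcaaabbac"
Scanning each position:
  Position 0: "b" => MATCH
  Position 1: "a" => no
  Position 2: "a" => no
  Position 3: "b" => MATCH
  Position 4: "b" => MATCH
  Position 5: "c" => no
  Position 6: "a" => no
  Position 7: "a" => no
  Position 8: "a" => no
  Position 9: "b" => MATCH
  Position 10: "b" => MATCH
  Position 11: "a" => no
  Position 12: "c" => no
Total occurrences: 5

5


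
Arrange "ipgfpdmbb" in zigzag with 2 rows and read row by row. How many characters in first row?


Zigzag "ipgfpdmbb" into 2 rows:
Placing characters:
  'i' => row 0
  'p' => row 1
  'g' => row 0
  'f' => row 1
  'p' => row 0
  'd' => row 1
  'm' => row 0
  'b' => row 1
  'b' => row 0
Rows:
  Row 0: "igpmb"
  Row 1: "pfdb"
First row length: 5

5


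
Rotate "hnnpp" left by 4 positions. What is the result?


Input: "hnnpp", rotate left by 4
First 4 characters: "hnnp"
Remaining characters: "p"
Concatenate remaining + first: "p" + "hnnp" = "phnnp"

phnnp


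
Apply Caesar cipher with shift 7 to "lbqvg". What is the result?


Caesar cipher: shift "lbqvg" by 7
  'l' (pos 11) + 7 = pos 18 = 's'
  'b' (pos 1) + 7 = pos 8 = 'i'
  'q' (pos 16) + 7 = pos 23 = 'x'
  'v' (pos 21) + 7 = pos 2 = 'c'
  'g' (pos 6) + 7 = pos 13 = 'n'
Result: sixcn

sixcn


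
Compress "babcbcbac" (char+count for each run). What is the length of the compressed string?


Input: babcbcbac
Runs:
  'b' x 1 => "b1"
  'a' x 1 => "a1"
  'b' x 1 => "b1"
  'c' x 1 => "c1"
  'b' x 1 => "b1"
  'c' x 1 => "c1"
  'b' x 1 => "b1"
  'a' x 1 => "a1"
  'c' x 1 => "c1"
Compressed: "b1a1b1c1b1c1b1a1c1"
Compressed length: 18

18


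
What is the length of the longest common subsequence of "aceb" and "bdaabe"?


LCS of "aceb" and "bdaabe"
DP table:
           b    d    a    a    b    e
      0    0    0    0    0    0    0
  a   0    0    0    1    1    1    1
  c   0    0    0    1    1    1    1
  e   0    0    0    1    1    1    2
  b   0    1    1    1    1    2    2
LCS length = dp[4][6] = 2

2


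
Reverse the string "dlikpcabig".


Input: dlikpcabig
Reading characters right to left:
  Position 9: 'g'
  Position 8: 'i'
  Position 7: 'b'
  Position 6: 'a'
  Position 5: 'c'
  Position 4: 'p'
  Position 3: 'k'
  Position 2: 'i'
  Position 1: 'l'
  Position 0: 'd'
Reversed: gibacpkild

gibacpkild


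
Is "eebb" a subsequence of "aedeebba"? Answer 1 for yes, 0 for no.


Check if "eebb" is a subsequence of "aedeebba"
Greedy scan:
  Position 0 ('a'): no match needed
  Position 1 ('e'): matches sub[0] = 'e'
  Position 2 ('d'): no match needed
  Position 3 ('e'): matches sub[1] = 'e'
  Position 4 ('e'): no match needed
  Position 5 ('b'): matches sub[2] = 'b'
  Position 6 ('b'): matches sub[3] = 'b'
  Position 7 ('a'): no match needed
All 4 characters matched => is a subsequence

1


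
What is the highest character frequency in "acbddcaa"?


Input: acbddcaa
Character counts:
  'a': 3
  'b': 1
  'c': 2
  'd': 2
Maximum frequency: 3

3


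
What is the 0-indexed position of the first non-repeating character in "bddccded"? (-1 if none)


Input: bddccded
Character frequencies:
  'b': 1
  'c': 2
  'd': 4
  'e': 1
Scanning left to right for freq == 1:
  Position 0 ('b'): unique! => answer = 0

0


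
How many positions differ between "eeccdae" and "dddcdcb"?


Comparing "eeccdae" and "dddcdcb" position by position:
  Position 0: 'e' vs 'd' => DIFFER
  Position 1: 'e' vs 'd' => DIFFER
  Position 2: 'c' vs 'd' => DIFFER
  Position 3: 'c' vs 'c' => same
  Position 4: 'd' vs 'd' => same
  Position 5: 'a' vs 'c' => DIFFER
  Position 6: 'e' vs 'b' => DIFFER
Positions that differ: 5

5


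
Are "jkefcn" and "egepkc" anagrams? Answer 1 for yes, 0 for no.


Strings: "jkefcn", "egepkc"
Sorted first:  cefjkn
Sorted second: ceegkp
Differ at position 2: 'f' vs 'e' => not anagrams

0


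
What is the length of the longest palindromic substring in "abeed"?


Input: "abeed"
Checking substrings for palindromes:
  [2:4] "ee" (len 2) => palindrome
Longest palindromic substring: "ee" with length 2

2


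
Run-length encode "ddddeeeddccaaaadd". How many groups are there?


Input: ddddeeeddccaaaadd
Scanning for consecutive runs:
  Group 1: 'd' x 4 (positions 0-3)
  Group 2: 'e' x 3 (positions 4-6)
  Group 3: 'd' x 2 (positions 7-8)
  Group 4: 'c' x 2 (positions 9-10)
  Group 5: 'a' x 4 (positions 11-14)
  Group 6: 'd' x 2 (positions 15-16)
Total groups: 6

6


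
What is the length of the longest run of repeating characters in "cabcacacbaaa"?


Input: "cabcacacbaaa"
Scanning for longest run:
  Position 1 ('a'): new char, reset run to 1
  Position 2 ('b'): new char, reset run to 1
  Position 3 ('c'): new char, reset run to 1
  Position 4 ('a'): new char, reset run to 1
  Position 5 ('c'): new char, reset run to 1
  Position 6 ('a'): new char, reset run to 1
  Position 7 ('c'): new char, reset run to 1
  Position 8 ('b'): new char, reset run to 1
  Position 9 ('a'): new char, reset run to 1
  Position 10 ('a'): continues run of 'a', length=2
  Position 11 ('a'): continues run of 'a', length=3
Longest run: 'a' with length 3

3


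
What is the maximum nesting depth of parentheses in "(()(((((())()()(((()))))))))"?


Input: "(()(((((())()()(((()))))))))"
Tracking depth:
  Position 0 '(': depth becomes 1
  Position 1 '(': depth becomes 2
  Position 2 ')': depth becomes 1
  Position 3 '(': depth becomes 2
  Position 4 '(': depth becomes 3
  Position 5 '(': depth becomes 4
  Position 6 '(': depth becomes 5
  Position 7 '(': depth becomes 6
  Position 8 '(': depth becomes 7
  Position 9 ')': depth becomes 6
  Position 10 ')': depth becomes 5
  Position 11 '(': depth becomes 6
  Position 12 ')': depth becomes 5
  Position 13 '(': depth becomes 6
  Position 14 ')': depth becomes 5
  Position 15 '(': depth becomes 6
  Position 16 '(': depth becomes 7
  Position 17 '(': depth becomes 8
  Position 18 '(': depth becomes 9
  Position 19 ')': depth becomes 8
  Position 20 ')': depth becomes 7
  Position 21 ')': depth becomes 6
  Position 22 ')': depth becomes 5
  Position 23 ')': depth becomes 4
  Position 24 ')': depth becomes 3
  Position 25 ')': depth becomes 2
  Position 26 ')': depth becomes 1
  Position 27 ')': depth becomes 0
Maximum depth reached: 9

9


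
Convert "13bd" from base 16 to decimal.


Input: "13bd" in base 16
Positional expansion:
  Digit '1' (value 1) x 16^3 = 4096
  Digit '3' (value 3) x 16^2 = 768
  Digit 'b' (value 11) x 16^1 = 176
  Digit 'd' (value 13) x 16^0 = 13
Sum = 5053

5053


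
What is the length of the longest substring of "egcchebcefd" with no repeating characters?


Input: "egcchebcefd"
Sliding window (track last position of each char):
  Position 0 ('e'): window [0,0] length 1 -- new best
  Position 1 ('g'): window [0,1] length 2 -- new best
  Position 2 ('c'): window [0,2] length 3 -- new best
  Position 3 ('c'): repeat (last at 2), move window start to 3
  Position 3 ('c'): window [3,3] length 1
  Position 4 ('h'): window [3,4] length 2
  Position 5 ('e'): window [3,5] length 3
  Position 6 ('b'): window [3,6] length 4 -- new best
  Position 7 ('c'): repeat (last at 3), move window start to 4
  Position 7 ('c'): window [4,7] length 4
  Position 8 ('e'): repeat (last at 5), move window start to 6
  Position 8 ('e'): window [6,8] length 3
  Position 9 ('f'): window [6,9] length 4
  Position 10 ('d'): window [6,10] length 5 -- new best
Longest substring with no repeats: "bcefd" with length 5

5


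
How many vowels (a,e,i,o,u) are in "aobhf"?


Input: aobhf
Checking each character:
  'a' at position 0: vowel (running total: 1)
  'o' at position 1: vowel (running total: 2)
  'b' at position 2: consonant
  'h' at position 3: consonant
  'f' at position 4: consonant
Total vowels: 2

2


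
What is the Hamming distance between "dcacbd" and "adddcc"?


Comparing "dcacbd" and "adddcc" position by position:
  Position 0: 'd' vs 'a' => differ
  Position 1: 'c' vs 'd' => differ
  Position 2: 'a' vs 'd' => differ
  Position 3: 'c' vs 'd' => differ
  Position 4: 'b' vs 'c' => differ
  Position 5: 'd' vs 'c' => differ
Total differences (Hamming distance): 6

6


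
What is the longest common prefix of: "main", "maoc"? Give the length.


Words: main, maoc
  Position 0: all 'm' => match
  Position 1: all 'a' => match
  Position 2: ('i', 'o') => mismatch, stop
LCP = "ma" (length 2)

2


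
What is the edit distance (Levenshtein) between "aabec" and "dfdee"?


Computing edit distance: "aabec" -> "dfdee"
DP table:
           d    f    d    e    e
      0    1    2    3    4    5
  a   1    1    2    3    4    5
  a   2    2    2    3    4    5
  b   3    3    3    3    4    5
  e   4    4    4    4    3    4
  c   5    5    5    5    4    4
Edit distance = dp[5][5] = 4

4


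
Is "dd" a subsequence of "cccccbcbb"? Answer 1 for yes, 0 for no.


Check if "dd" is a subsequence of "cccccbcbb"
Greedy scan:
  Position 0 ('c'): no match needed
  Position 1 ('c'): no match needed
  Position 2 ('c'): no match needed
  Position 3 ('c'): no match needed
  Position 4 ('c'): no match needed
  Position 5 ('b'): no match needed
  Position 6 ('c'): no match needed
  Position 7 ('b'): no match needed
  Position 8 ('b'): no match needed
Only matched 0/2 characters => not a subsequence

0


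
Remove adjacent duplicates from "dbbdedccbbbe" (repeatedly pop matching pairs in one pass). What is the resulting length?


Input: dbbdedccbbbe
Stack-based adjacent duplicate removal:
  Read 'd': push. Stack: d
  Read 'b': push. Stack: db
  Read 'b': matches stack top 'b' => pop. Stack: d
  Read 'd': matches stack top 'd' => pop. Stack: (empty)
  Read 'e': push. Stack: e
  Read 'd': push. Stack: ed
  Read 'c': push. Stack: edc
  Read 'c': matches stack top 'c' => pop. Stack: ed
  Read 'b': push. Stack: edb
  Read 'b': matches stack top 'b' => pop. Stack: ed
  Read 'b': push. Stack: edb
  Read 'e': push. Stack: edbe
Final stack: "edbe" (length 4)

4
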